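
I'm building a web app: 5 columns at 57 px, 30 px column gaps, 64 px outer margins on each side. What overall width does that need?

533 px

Layout = 2·64 + 5·57 + 4·30 = 128 + 285 + 120 = 533 px.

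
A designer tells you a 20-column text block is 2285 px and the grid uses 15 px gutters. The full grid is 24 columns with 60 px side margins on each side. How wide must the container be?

2865 px

20c + 19·15 = 2285 → 20c = 2000 → c = 100 px.
Total width: 2·60 + 24·100 + 23·15 = 2865 px.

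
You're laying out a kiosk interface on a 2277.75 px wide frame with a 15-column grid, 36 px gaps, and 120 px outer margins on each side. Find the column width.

Inside the margins: 2277.75 − 240 = 2037.75 px.
2037.75 − 14·36 = 1533.75; ÷15 gives c = 102.25 px.

102.25 px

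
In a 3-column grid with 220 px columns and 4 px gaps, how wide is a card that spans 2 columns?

2-column span = 2·220 + 1·4 = 444 px.

444 px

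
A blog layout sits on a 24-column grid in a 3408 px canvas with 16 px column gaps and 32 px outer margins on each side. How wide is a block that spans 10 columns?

Take off 64 px of margins, leaving 3344 px.
3344 − 23·16 = 2976; ÷24 gives c = 124 px.
Span of 10: 10·124 + 9·16 = 1240 + 144 = 1384 px.

1384 px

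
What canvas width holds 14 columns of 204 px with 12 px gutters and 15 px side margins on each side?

3042 px

Total width: 2·15 + 14·204 + 13·12 = 3042 px.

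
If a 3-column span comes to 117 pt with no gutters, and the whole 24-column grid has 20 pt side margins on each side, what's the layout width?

976 pt

3c = 117 → c = 39 pt.
Summing: 40 + 936 = 976 pt.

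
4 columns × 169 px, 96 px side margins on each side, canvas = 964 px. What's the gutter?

32 px

Take off 192 px of margins, leaving 772 px.
4 columns take 4·169 = 676 px; remaining 96 splits into 3 gutters.
g = 96 / 3 = 32 px.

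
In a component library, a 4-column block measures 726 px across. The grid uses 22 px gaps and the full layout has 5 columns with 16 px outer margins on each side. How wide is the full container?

945 px

4c + 3·22 = 726 → 4c = 660 → c = 165 px.
Adding margins, columns and gutters: 32 + 825 + 88 = 945 px.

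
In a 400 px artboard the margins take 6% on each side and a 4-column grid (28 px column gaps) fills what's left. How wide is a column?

Margins: 6% × 400 = 24 px each, so content = 400 − 48 = 352 px.
4 columns + 3 column gaps: 4c + 3·28 = 352.
4c = 352 − 84 = 268, so c = 67 px.

67 px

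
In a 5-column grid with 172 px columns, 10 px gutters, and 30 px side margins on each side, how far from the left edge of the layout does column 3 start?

394 px

Before column 3: the margin + 2 columns + 2 gutters.
Offset = 30 + 2·(172 + 10) = 30 + 364 = 394 px.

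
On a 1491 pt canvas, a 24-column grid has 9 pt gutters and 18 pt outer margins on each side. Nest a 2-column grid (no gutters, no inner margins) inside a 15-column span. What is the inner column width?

453 pt

Inside the margins: 1491 − 36 = 1455 pt.
Subtracting 23 gutters of 9 leaves 1248 for 24 columns, so c = 52 pt.
Span of 15: 15·52 + 14·9 = 780 + 126 = 906 pt.
With no gutters, each column is 906/2 = 453 pt.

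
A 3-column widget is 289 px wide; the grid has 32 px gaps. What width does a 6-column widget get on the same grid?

610 px

3c + 2·32 = 289 → 3c = 225 → c = 75 px.
6-column span = 6·75 + 5·32 = 610 px.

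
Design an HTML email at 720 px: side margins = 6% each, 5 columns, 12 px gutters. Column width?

117.12 px

Each margin = 6% of 720 = 43.2 px; content = 720 − 2·43.2 = 633.6 px.
5 columns + 4 gutters: 5c + 4·12 = 633.6.
5c = 633.6 − 48 = 585.6, so c = 117.12 px.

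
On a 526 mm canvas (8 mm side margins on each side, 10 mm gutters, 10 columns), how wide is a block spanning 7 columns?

354 mm

Inside the margins: 526 − 16 = 510 mm.
10 columns + 9 gutters: 10c + 9·10 = 510.
10c = 510 − 90 = 420, so c = 42 mm.
7-column span = 7·42 + 6·10 = 354 mm.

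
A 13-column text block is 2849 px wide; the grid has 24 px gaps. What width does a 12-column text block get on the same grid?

2628 px

Subtracting 12 gaps of 24 leaves 2561 for 13 columns, so c = 197 px.
Span of 12: 12·197 + 11·24 = 2364 + 264 = 2628 px.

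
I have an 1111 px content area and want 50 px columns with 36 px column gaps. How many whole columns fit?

k columns need k·50 + (k−1)·36 = k·86 − 36.
k·86 − 36 ≤ 1111 → k ≤ 1147 / 86 ≈ 13.34, so k = 13.

13 columns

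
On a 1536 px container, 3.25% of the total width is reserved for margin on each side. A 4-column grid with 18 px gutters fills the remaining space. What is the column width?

1536 × (1 − 2·3.25%) = 1536 × 93.5% = 1436.16 px for the columns.
4 columns + 3 gutters: 4c + 3·18 = 1436.16.
4c = 1436.16 − 54 = 1382.16, so c = 345.54 px.

345.54 px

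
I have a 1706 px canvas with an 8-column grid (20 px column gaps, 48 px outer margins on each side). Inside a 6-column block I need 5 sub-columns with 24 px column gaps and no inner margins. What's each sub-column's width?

Take off 96 px of margins, leaving 1610 px.
8 columns + 7 column gaps: 8c + 7·20 = 1610.
8c = 1610 − 140 = 1470, so c = 183.75 px.
Span of 6: 6·183.75 + 5·20 = 1102.5 + 100 = 1202.5 px.
1202.5 − 4·24 = 1106.5; ÷5 gives d = 221.3 px.

221.3 px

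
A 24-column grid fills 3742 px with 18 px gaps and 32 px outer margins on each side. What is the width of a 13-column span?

Content width = 3742 − 2·32 = 3678 px.
24c + 23·18 = 3678 → 24c = 3264 → c = 136 px.
13-column span = 13·136 + 12·18 = 1984 px.

1984 px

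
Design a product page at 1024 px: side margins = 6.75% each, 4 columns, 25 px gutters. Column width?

Margins: 6.75% × 1024 = 69.12 px each, so content = 1024 − 138.24 = 885.76 px.
4 columns + 3 gutters: 4c + 3·25 = 885.76.
4c = 885.76 − 75 = 810.76, so c = 202.69 px.

202.69 px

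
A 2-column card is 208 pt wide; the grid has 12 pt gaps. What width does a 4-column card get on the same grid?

Subtracting 1 gap of 12 leaves 196 for 2 columns, so c = 98 pt.
4-column span = 4·98 + 3·12 = 428 pt.

428 pt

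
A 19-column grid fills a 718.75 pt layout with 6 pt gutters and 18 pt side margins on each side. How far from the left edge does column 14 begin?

Subtract both margins: 718.75 − 2·18 = 682.75 pt.
19 columns + 18 gutters: 19c + 18·6 = 682.75.
19c = 682.75 − 108 = 574.75, so c = 30.25 pt.
Each column+gutter stride is 36.25 pt; 13 of them past the 18 pt margin is 18 + 471.25 = 489.25 pt.

489.25 pt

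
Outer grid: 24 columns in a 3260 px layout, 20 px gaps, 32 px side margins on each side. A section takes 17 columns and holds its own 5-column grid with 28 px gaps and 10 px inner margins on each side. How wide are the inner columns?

425.2 px

Outer content = 3260 − 2·32 = 3196 px.
Subtracting 23 gaps of 20 leaves 2736 for 24 columns, so c = 114 px.
Span of 17: 17·114 + 16·20 = 1938 + 320 = 2258 px.
Inner content = 2258 − 2·10 = 2238 px.
2238 − 4·28 = 2126; ÷5 gives d = 425.2 px.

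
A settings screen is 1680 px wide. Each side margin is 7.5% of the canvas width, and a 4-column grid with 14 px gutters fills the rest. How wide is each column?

1680 × (1 − 2·7.5%) = 1680 × 85% = 1428 px for the columns.
Subtracting 3 gutters of 14 leaves 1386 for 4 columns, so c = 346.5 px.

346.5 px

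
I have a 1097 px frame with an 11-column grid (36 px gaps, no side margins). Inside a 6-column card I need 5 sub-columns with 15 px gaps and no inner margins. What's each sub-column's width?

11 columns + 10 gaps: 11c + 10·36 = 1097.
11c = 1097 − 360 = 737, so c = 67 px.
6-column span = 6·67 + 5·36 = 582 px.
5 columns + 4 gaps: 5d + 4·15 = 582.
5d = 582 − 60 = 522, so d = 104.4 px.

104.4 px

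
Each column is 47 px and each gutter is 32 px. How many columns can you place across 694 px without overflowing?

9 columns

9 columns: 9·47 + 8·32 = 679 px ≤ 694.
10 columns: 758 px > 694. So 9.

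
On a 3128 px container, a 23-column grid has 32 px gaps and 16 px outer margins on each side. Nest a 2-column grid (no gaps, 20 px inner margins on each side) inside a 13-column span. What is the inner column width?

Outer content = 3128 − 2·16 = 3096 px.
3096 − 22·32 = 2392; ÷23 gives c = 104 px.
13 columns plus 12 gaps: 1352 + 384 = 1736 px.
Inner content = 1736 − 2·20 = 1696 px.
1696 / 2 = 848 px per column.

848 px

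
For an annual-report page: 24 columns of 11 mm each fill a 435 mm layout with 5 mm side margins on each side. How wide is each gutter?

Inside the margins: 435 − 10 = 425 mm.
24·11 + 23g = 425 → 23g = 161 → g = 7 mm.

7 mm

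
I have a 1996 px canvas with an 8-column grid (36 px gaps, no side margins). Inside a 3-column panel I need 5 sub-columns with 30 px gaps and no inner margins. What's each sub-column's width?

8c + 7·36 = 1996 → 8c = 1744 → c = 218 px.
3-column span = 3·218 + 2·36 = 726 px.
5d + 4·30 = 726 → 5d = 606 → d = 121.2 px.

121.2 px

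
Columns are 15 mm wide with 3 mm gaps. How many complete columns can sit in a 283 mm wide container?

Each extra column adds 15 + 3 = 18 mm.
(283 + 3) / 18 = 15.89, so 15 columns fit.

15 columns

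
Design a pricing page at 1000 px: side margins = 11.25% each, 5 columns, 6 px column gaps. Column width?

Margins: 11.25% × 1000 = 112.5 px each, so content = 1000 − 225 = 775 px.
5 columns + 4 column gaps: 5c + 4·6 = 775.
5c = 775 − 24 = 751, so c = 150.2 px.

150.2 px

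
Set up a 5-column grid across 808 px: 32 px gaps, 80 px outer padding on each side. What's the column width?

104 px

Inside the margins: 808 − 160 = 648 px.
5 columns + 4 gaps: 5c + 4·32 = 648.
5c = 648 − 128 = 520, so c = 104 px.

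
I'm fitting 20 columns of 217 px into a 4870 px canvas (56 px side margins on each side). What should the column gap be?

Subtract both margins: 4870 − 2·56 = 4758 px.
20 columns take 20·217 = 4340 px; remaining 418 splits into 19 column gaps.
g = 418 / 19 = 22 px.

22 px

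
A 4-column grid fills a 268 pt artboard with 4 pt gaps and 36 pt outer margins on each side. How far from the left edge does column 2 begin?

Take off 72 pt of margins, leaving 196 pt.
196 − 3·4 = 184; ÷4 gives c = 46 pt.
Each column+gutter stride is 50 pt; 1 of them past the 36 pt margin is 36 + 50 = 86 pt.

86 pt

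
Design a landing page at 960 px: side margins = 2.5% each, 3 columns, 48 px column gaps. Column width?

272 px

960 × (1 − 2·2.5%) = 960 × 95% = 912 px for the columns.
912 − 2·48 = 816; ÷3 gives c = 272 px.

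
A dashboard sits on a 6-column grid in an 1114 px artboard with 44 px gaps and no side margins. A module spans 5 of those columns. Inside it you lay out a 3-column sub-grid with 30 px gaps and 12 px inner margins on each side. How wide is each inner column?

Subtracting 5 gaps of 44 leaves 894 for 6 columns, so c = 149 px.
Span of 5: 5·149 + 4·44 = 745 + 176 = 921 px.
Inner content = 921 − 2·12 = 897 px.
897 − 2·30 = 837; ÷3 gives d = 279 px.

279 px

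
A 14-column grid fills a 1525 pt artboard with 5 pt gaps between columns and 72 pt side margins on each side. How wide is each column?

94 pt

Content width = 1525 − 2·72 = 1381 pt.
14 columns + 13 gaps: 14c + 13·5 = 1381.
14c = 1381 − 65 = 1316, so c = 94 pt.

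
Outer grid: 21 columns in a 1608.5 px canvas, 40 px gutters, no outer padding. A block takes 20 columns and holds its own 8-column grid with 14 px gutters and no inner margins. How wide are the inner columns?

21 columns + 20 gutters: 21c + 20·40 = 1608.5.
21c = 1608.5 − 800 = 808.5, so c = 38.5 px.
20-column span = 20·38.5 + 19·40 = 1530 px.
Subtracting 7 gutters of 14 leaves 1432 for 8 columns, so d = 179 px.

179 px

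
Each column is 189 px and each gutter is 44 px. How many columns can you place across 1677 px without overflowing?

k columns need k·189 + (k−1)·44 = k·233 − 44.
k·233 − 44 ≤ 1677 → k ≤ 1721 / 233 ≈ 7.39, so k = 7.

7 columns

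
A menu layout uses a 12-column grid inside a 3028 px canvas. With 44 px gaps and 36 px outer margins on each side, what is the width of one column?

206 px

Content width = 3028 − 2·36 = 2956 px.
12c + 11·44 = 2956 → 12c = 2472 → c = 206 px.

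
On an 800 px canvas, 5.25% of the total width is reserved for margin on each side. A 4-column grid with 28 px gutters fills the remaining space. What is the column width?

158 px

Each margin = 5.25% of 800 = 42 px; content = 800 − 2·42 = 716 px.
4 columns + 3 gutters: 4c + 3·28 = 716.
4c = 716 − 84 = 632, so c = 158 px.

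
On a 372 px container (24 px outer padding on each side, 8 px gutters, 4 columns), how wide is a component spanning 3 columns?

241 px

Content width = 372 − 2·24 = 324 px.
4 columns + 3 gutters: 4c + 3·8 = 324.
4c = 324 − 24 = 300, so c = 75 px.
Span of 3: 3·75 + 2·8 = 225 + 16 = 241 px.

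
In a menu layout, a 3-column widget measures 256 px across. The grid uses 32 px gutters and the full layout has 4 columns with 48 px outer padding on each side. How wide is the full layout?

3 columns + 2 gutters: 3c + 2·32 = 256.
3c = 256 − 64 = 192, so c = 64 px.
Total width: 2·48 + 4·64 + 3·32 = 448 px.

448 px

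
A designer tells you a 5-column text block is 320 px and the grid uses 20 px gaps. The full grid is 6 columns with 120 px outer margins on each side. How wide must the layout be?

628 px

5c + 4·20 = 320 → 5c = 240 → c = 48 px.
Layout = 2·120 + 6·48 + 5·20 = 240 + 288 + 100 = 628 px.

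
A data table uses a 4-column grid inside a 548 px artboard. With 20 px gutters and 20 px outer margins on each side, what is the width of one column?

Content width = 548 − 2·20 = 508 px.
508 − 3·20 = 448; ÷4 gives c = 112 px.

112 px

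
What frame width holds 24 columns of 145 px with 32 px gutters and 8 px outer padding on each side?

Frame = 2·8 + 24·145 + 23·32 = 16 + 3480 + 736 = 4232 px.

4232 px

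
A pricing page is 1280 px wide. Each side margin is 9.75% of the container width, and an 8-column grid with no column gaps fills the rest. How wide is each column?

128.8 px

1280 × (1 − 2·9.75%) = 1280 × 80.5% = 1030.4 px for the columns.
8c = 1030.4 → c = 128.8 px.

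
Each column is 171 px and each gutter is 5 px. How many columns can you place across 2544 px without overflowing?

14 columns

14 columns: 14·171 + 13·5 = 2459 px ≤ 2544.
15 columns: 2635 px > 2544. So 14.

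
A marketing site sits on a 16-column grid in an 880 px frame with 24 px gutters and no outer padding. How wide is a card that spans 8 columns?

428 px

880 − 15·24 = 520; ÷16 gives c = 32.5 px.
Span of 8: 8·32.5 + 7·24 = 260 + 168 = 428 px.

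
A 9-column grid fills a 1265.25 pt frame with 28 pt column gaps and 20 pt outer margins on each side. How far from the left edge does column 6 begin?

Take off 40 pt of margins, leaving 1225.25 pt.
1225.25 − 8·28 = 1001.25; ÷9 gives c = 111.25 pt.
Before column 6: the margin + 5 columns + 5 column gaps.
Offset = 20 + 5·(111.25 + 28) = 20 + 696.25 = 716.25 pt.

716.25 pt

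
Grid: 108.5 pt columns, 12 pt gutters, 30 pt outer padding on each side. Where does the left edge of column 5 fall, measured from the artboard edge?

Column 5 starts at margin + 4·(column + gutter) = 30 + 4·120.5 = 512 pt.

512 pt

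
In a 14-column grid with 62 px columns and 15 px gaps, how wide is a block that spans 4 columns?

4 columns plus 3 gaps: 248 + 45 = 293 px.

293 px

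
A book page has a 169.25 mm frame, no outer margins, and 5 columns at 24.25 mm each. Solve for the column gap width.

Columns use 121.25 mm, leaving 48 mm across 4 column gaps = 12 mm each.

12 mm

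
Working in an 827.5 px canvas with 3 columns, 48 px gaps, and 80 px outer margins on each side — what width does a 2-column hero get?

429 px

Content width = 827.5 − 2·80 = 667.5 px.
3c + 2·48 = 667.5 → 3c = 571.5 → c = 190.5 px.
Span of 2: 2·190.5 + 1·48 = 381 + 48 = 429 px.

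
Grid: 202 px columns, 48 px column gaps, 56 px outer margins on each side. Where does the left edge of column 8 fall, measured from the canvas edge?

1806 px

Column 8 starts at margin + 7·(column + gutter) = 56 + 7·250 = 1806 px.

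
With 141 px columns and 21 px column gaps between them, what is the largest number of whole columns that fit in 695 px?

4 columns

4 columns: 4·141 + 3·21 = 627 px ≤ 695.
5 columns: 789 px > 695. So 4.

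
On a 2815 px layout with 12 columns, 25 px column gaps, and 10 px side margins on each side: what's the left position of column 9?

1890 px

Subtract both margins: 2815 − 2·10 = 2795 px.
12 columns + 11 column gaps: 12c + 11·25 = 2795.
12c = 2795 − 275 = 2520, so c = 210 px.
Each column+gutter stride is 235 px; 8 of them past the 10 px margin is 10 + 1880 = 1890 px.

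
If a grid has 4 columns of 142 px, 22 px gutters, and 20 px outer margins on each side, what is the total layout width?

674 px

Adding margins, columns and gutters: 40 + 568 + 66 = 674 px.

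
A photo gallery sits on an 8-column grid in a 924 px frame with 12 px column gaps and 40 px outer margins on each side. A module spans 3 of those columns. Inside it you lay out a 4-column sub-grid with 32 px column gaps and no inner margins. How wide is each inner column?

53.25 px

Subtract both margins: 924 − 2·40 = 844 px.
844 − 7·12 = 760; ÷8 gives c = 95 px.
Span of 3: 3·95 + 2·12 = 285 + 24 = 309 px.
309 − 3·32 = 213; ÷4 gives d = 53.25 px.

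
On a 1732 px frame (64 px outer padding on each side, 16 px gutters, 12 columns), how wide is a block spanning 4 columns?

Inside the margins: 1732 − 128 = 1604 px.
12 columns + 11 gutters: 12c + 11·16 = 1604.
12c = 1604 − 176 = 1428, so c = 119 px.
4 columns plus 3 gutters: 476 + 48 = 524 px.

524 px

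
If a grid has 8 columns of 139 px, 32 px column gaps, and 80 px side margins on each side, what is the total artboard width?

Artboard = 2·80 + 8·139 + 7·32 = 160 + 1112 + 224 = 1496 px.

1496 px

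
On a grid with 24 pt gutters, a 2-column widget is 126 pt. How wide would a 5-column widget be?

351 pt

Subtracting 1 gutter of 24 leaves 102 for 2 columns, so c = 51 pt.
5-column span = 5·51 + 4·24 = 351 pt.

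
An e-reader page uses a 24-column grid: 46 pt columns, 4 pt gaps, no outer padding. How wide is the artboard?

Total width: 24·46 + 23·4 = 1196 pt.

1196 pt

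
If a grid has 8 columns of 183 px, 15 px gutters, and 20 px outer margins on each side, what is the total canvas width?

Adding margins, columns and gutters: 40 + 1464 + 105 = 1609 px.

1609 px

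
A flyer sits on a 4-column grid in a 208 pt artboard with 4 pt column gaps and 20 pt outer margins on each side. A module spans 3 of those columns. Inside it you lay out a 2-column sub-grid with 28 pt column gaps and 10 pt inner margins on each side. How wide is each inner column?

38.5 pt

Outer content = 208 − 2·20 = 168 pt.
Subtracting 3 column gaps of 4 leaves 156 for 4 columns, so c = 39 pt.
3-column span = 3·39 + 2·4 = 125 pt.
Inner content = 125 − 2·10 = 105 pt.
Subtracting 1 column gap of 28 leaves 77 for 2 columns, so d = 38.5 pt.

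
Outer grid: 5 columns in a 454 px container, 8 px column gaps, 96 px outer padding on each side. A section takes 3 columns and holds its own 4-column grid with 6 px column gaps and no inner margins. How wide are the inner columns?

34 px

Subtract both margins: 454 − 2·96 = 262 px.
262 − 4·8 = 230; ÷5 gives c = 46 px.
3-column span = 3·46 + 2·8 = 154 px.
4 columns + 3 column gaps: 4d + 3·6 = 154.
4d = 154 − 18 = 136, so d = 34 px.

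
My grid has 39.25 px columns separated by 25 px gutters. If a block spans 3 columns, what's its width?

167.75 px

Span of 3: 3·39.25 + 2·25 = 117.75 + 50 = 167.75 px.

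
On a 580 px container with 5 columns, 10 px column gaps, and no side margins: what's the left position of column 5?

5 columns + 4 column gaps: 5c + 4·10 = 580.
5c = 580 − 40 = 540, so c = 108 px.
Before column 5: 4 columns + 4 column gaps.
Offset = 4·(108 + 10) = 4·118 = 472 px.

472 px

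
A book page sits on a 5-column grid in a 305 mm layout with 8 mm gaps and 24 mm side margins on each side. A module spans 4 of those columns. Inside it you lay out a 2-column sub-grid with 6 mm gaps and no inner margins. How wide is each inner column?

Subtract both margins: 305 − 2·24 = 257 mm.
5 columns + 4 gaps: 5c + 4·8 = 257.
5c = 257 − 32 = 225, so c = 45 mm.
4-column span = 4·45 + 3·8 = 204 mm.
Subtracting 1 gap of 6 leaves 198 for 2 columns, so d = 99 mm.

99 mm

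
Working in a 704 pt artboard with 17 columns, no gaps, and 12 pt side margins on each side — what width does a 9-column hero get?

360 pt

Take off 24 pt of margins, leaving 680 pt.
680 / 17 = 40 pt per column.
With no gaps, 9 columns span 9·40 = 360 pt.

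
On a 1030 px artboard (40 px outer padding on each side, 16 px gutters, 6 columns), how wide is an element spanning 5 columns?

Content width = 1030 − 2·40 = 950 px.
Subtracting 5 gutters of 16 leaves 870 for 6 columns, so c = 145 px.
Span of 5: 5·145 + 4·16 = 725 + 64 = 789 px.

789 px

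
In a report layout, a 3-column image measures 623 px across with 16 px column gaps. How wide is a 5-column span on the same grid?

1049 px

623 − 2·16 = 591; ÷3 gives c = 197 px.
Span of 5: 5·197 + 4·16 = 985 + 64 = 1049 px.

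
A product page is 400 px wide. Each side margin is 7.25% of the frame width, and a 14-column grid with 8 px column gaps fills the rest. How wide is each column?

17 px

Each margin = 7.25% of 400 = 29 px; content = 400 − 2·29 = 342 px.
14c + 13·8 = 342 → 14c = 238 → c = 17 px.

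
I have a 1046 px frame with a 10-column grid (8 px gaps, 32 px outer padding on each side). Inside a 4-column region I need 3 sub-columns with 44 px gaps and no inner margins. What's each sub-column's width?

100 px

Inside the margins: 1046 − 64 = 982 px.
Subtracting 9 gaps of 8 leaves 910 for 10 columns, so c = 91 px.
4 columns plus 3 gaps: 364 + 24 = 388 px.
388 − 2·44 = 300; ÷3 gives d = 100 px.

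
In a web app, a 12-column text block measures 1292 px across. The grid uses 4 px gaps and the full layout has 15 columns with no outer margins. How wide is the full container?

1616 px

12c + 11·4 = 1292 → 12c = 1248 → c = 104 px.
Summing: 1560 + 56 = 1616 px.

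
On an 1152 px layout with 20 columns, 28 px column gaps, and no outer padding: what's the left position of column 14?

Subtracting 19 column gaps of 28 leaves 620 for 20 columns, so c = 31 px.
Each column+gutter stride is 59 px; with no margin, 13 of them is 767 px.

767 px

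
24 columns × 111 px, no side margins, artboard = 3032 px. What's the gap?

16 px

24·111 + 23g = 3032 → 23g = 368 → g = 16 px.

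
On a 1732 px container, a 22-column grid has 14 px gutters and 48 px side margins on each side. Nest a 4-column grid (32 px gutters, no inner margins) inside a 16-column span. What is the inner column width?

Inside the margins: 1732 − 96 = 1636 px.
22c + 21·14 = 1636 → 22c = 1342 → c = 61 px.
Span of 16: 16·61 + 15·14 = 976 + 210 = 1186 px.
Subtracting 3 gutters of 32 leaves 1090 for 4 columns, so d = 272.5 px.

272.5 px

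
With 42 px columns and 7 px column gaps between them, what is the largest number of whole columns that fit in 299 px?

6 columns: 6·42 + 5·7 = 287 px ≤ 299.
7 columns: 336 px > 299. So 6.

6 columns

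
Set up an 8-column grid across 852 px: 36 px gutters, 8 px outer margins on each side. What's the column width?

73 px

Inside the margins: 852 − 16 = 836 px.
8 columns + 7 gutters: 8c + 7·36 = 836.
8c = 836 − 252 = 584, so c = 73 px.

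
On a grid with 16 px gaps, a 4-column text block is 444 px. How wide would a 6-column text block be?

4 columns + 3 gaps: 4c + 3·16 = 444.
4c = 444 − 48 = 396, so c = 99 px.
Span of 6: 6·99 + 5·16 = 594 + 80 = 674 px.

674 px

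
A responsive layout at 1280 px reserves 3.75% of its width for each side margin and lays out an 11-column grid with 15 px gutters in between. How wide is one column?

Each margin = 3.75% of 1280 = 48 px; content = 1280 − 2·48 = 1184 px.
11 columns + 10 gutters: 11c + 10·15 = 1184.
11c = 1184 − 150 = 1034, so c = 94 px.

94 px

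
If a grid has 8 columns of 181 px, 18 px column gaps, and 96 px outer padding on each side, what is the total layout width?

1766 px

Total width: 2·96 + 8·181 + 7·18 = 1766 px.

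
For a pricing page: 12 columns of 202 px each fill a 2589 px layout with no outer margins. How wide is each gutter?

15 px

12·202 + 11g = 2589 → 11g = 165 → g = 15 px.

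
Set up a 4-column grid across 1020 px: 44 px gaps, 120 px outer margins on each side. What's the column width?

Subtract both margins: 1020 − 2·120 = 780 px.
Subtracting 3 gaps of 44 leaves 648 for 4 columns, so c = 162 px.

162 px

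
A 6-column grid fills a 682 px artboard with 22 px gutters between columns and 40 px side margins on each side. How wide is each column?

82 px

Take off 80 px of margins, leaving 602 px.
6c + 5·22 = 602 → 6c = 492 → c = 82 px.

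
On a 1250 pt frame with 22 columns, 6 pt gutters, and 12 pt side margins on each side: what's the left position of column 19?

Inside the margins: 1250 − 24 = 1226 pt.
22c + 21·6 = 1226 → 22c = 1100 → c = 50 pt.
Before column 19: the margin + 18 columns + 18 gutters.
Offset = 12 + 18·(50 + 6) = 12 + 1008 = 1020 pt.

1020 pt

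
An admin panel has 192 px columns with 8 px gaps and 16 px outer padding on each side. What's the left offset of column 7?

Column 7 starts at margin + 6·(column + gutter) = 16 + 6·200 = 1216 px.

1216 px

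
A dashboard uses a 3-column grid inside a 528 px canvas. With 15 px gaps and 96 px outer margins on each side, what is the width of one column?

Content width = 528 − 2·96 = 336 px.
3 columns + 2 gaps: 3c + 2·15 = 336.
3c = 336 − 30 = 306, so c = 102 px.

102 px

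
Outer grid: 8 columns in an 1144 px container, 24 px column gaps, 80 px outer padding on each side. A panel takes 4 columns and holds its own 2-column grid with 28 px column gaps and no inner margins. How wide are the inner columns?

Take off 160 px of margins, leaving 984 px.
984 − 7·24 = 816; ÷8 gives c = 102 px.
Span of 4: 4·102 + 3·24 = 408 + 72 = 480 px.
2d + 1·28 = 480 → 2d = 452 → d = 226 px.

226 px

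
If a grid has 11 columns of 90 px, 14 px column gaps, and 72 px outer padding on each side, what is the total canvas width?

Canvas = 2·72 + 11·90 + 10·14 = 144 + 990 + 140 = 1274 px.

1274 px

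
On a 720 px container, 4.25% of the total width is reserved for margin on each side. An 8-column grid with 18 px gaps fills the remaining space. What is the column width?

66.6 px

Each margin = 4.25% of 720 = 30.6 px; content = 720 − 2·30.6 = 658.8 px.
8c + 7·18 = 658.8 → 8c = 532.8 → c = 66.6 px.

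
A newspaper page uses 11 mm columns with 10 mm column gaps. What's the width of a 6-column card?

116 mm

6-column span = 6·11 + 5·10 = 116 mm.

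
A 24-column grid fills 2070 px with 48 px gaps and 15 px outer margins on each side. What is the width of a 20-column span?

1692 px

Subtract both margins: 2070 − 2·15 = 2040 px.
Subtracting 23 gaps of 48 leaves 936 for 24 columns, so c = 39 px.
20 columns plus 19 gaps: 780 + 912 = 1692 px.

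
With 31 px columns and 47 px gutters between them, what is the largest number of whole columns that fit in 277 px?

4 columns

k columns need k·31 + (k−1)·47 = k·78 − 47.
k·78 − 47 ≤ 277 → k ≤ 324 / 78 ≈ 4.15, so k = 4.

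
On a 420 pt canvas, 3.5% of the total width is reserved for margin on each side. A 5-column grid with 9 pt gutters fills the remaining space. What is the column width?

70.92 pt

Each margin = 3.5% of 420 = 14.7 pt; content = 420 − 2·14.7 = 390.6 pt.
5c + 4·9 = 390.6 → 5c = 354.6 → c = 70.92 pt.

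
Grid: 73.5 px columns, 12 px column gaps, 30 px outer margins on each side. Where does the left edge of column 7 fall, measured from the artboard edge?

Each column+gutter stride is 85.5 px; 6 of them past the 30 px margin is 30 + 513 = 543 px.

543 px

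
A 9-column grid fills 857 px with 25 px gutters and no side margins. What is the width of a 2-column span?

171 px

9 columns + 8 gutters: 9c + 8·25 = 857.
9c = 857 − 200 = 657, so c = 73 px.
Span of 2: 2·73 + 1·25 = 146 + 25 = 171 px.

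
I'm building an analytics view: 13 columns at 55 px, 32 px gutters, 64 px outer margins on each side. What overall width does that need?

1227 px

Total width: 2·64 + 13·55 + 12·32 = 1227 px.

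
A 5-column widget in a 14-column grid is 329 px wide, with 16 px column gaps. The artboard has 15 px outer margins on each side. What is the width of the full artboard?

5c + 4·16 = 329 → 5c = 265 → c = 53 px.
Adding margins, columns and gutters: 30 + 742 + 208 = 980 px.

980 px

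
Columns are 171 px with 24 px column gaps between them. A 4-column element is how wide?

756 px

Span of 4: 4·171 + 3·24 = 684 + 72 = 756 px.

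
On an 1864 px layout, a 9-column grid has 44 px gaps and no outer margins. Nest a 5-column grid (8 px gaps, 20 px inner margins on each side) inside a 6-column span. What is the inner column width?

231.2 px

9 columns + 8 gaps: 9c + 8·44 = 1864.
9c = 1864 − 352 = 1512, so c = 168 px.
6 columns plus 5 gaps: 1008 + 220 = 1228 px.
Inner content = 1228 − 2·20 = 1188 px.
Subtracting 4 gaps of 8 leaves 1156 for 5 columns, so d = 231.2 px.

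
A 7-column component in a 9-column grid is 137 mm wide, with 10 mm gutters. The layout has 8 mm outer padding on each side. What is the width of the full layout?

7c + 6·10 = 137 → 7c = 77 → c = 11 mm.
Total width: 2·8 + 9·11 + 8·10 = 195 mm.

195 mm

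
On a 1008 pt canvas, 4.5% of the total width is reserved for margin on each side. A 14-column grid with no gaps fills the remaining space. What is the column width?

Margins: 4.5% × 1008 = 45.36 pt each, so content = 1008 − 90.72 = 917.28 pt.
With no gaps, each column is 917.28/14 = 65.52 pt.

65.52 pt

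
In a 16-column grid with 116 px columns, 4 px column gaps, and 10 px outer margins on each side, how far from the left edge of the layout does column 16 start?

Before column 16: the margin + 15 columns + 15 column gaps.
Offset = 10 + 15·(116 + 4) = 10 + 1800 = 1810 px.

1810 px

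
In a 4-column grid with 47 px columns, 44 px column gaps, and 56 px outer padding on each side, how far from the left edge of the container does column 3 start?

238 px

Before column 3: the margin + 2 columns + 2 column gaps.
Offset = 56 + 2·(47 + 44) = 56 + 182 = 238 px.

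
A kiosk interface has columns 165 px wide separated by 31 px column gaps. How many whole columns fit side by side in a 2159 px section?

11 columns

k columns need k·165 + (k−1)·31 = k·196 − 31.
k·196 − 31 ≤ 2159 → k ≤ 2190 / 196 ≈ 11.17, so k = 11.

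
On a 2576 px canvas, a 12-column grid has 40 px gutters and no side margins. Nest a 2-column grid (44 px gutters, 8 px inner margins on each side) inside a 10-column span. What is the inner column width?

1040 px

2576 − 11·40 = 2136; ÷12 gives c = 178 px.
10-column span = 10·178 + 9·40 = 2140 px.
Inner content = 2140 − 2·8 = 2124 px.
Subtracting 1 gutter of 44 leaves 2080 for 2 columns, so d = 1040 px.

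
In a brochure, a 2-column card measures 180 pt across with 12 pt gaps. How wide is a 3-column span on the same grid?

276 pt

180 − 1·12 = 168; ÷2 gives c = 84 pt.
3-column span = 3·84 + 2·12 = 276 pt.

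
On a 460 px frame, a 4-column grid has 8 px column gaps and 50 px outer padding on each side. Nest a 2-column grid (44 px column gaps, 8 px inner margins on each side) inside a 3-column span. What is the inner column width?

104 px

Inside the margins: 460 − 100 = 360 px.
Subtracting 3 column gaps of 8 leaves 336 for 4 columns, so c = 84 px.
3-column span = 3·84 + 2·8 = 268 px.
Inner content = 268 − 2·8 = 252 px.
Subtracting 1 column gap of 44 leaves 208 for 2 columns, so d = 104 px.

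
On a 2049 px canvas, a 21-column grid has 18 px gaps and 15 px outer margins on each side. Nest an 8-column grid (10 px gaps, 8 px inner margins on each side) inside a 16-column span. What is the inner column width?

181 px

Outer content = 2049 − 2·15 = 2019 px.
21 columns + 20 gaps: 21c + 20·18 = 2019.
21c = 2019 − 360 = 1659, so c = 79 px.
16-column span = 16·79 + 15·18 = 1534 px.
Inner content = 1534 − 2·8 = 1518 px.
8d + 7·10 = 1518 → 8d = 1448 → d = 181 px.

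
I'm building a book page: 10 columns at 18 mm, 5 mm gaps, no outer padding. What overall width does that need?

225 mm

Canvas = 10·18 + 9·5 = 180 + 45 = 225 mm.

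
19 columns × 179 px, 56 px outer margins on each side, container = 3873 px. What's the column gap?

Take off 112 px of margins, leaving 3761 px.
Columns use 3401 px, leaving 360 px across 18 column gaps = 20 px each.

20 px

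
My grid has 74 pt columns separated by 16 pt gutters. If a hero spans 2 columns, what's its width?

164 pt

Span of 2: 2·74 + 1·16 = 148 + 16 = 164 pt.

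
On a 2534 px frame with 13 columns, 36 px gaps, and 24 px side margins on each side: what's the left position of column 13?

2352 px

Take off 48 px of margins, leaving 2486 px.
13 columns + 12 gaps: 13c + 12·36 = 2486.
13c = 2486 − 432 = 2054, so c = 158 px.
Column 13 starts at margin + 12·(column + gutter) = 24 + 12·194 = 2352 px.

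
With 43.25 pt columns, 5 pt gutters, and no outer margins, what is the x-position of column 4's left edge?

Before column 4: 3 columns + 3 gutters.
Offset = 3·(43.25 + 5) = 3·48.25 = 144.75 pt.

144.75 pt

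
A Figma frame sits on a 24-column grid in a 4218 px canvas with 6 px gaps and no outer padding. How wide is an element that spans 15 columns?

24c + 23·6 = 4218 → 24c = 4080 → c = 170 px.
15-column span = 15·170 + 14·6 = 2634 px.

2634 px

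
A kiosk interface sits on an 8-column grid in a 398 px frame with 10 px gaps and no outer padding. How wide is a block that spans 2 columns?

92 px

8c + 7·10 = 398 → 8c = 328 → c = 41 px.
Span of 2: 2·41 + 1·10 = 82 + 10 = 92 px.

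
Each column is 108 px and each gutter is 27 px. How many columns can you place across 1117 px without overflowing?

8 columns: 8·108 + 7·27 = 1053 px ≤ 1117.
9 columns: 1188 px > 1117. So 8.

8 columns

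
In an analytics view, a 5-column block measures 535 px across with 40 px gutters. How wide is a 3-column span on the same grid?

Subtracting 4 gutters of 40 leaves 375 for 5 columns, so c = 75 px.
3-column span = 3·75 + 2·40 = 305 px.

305 px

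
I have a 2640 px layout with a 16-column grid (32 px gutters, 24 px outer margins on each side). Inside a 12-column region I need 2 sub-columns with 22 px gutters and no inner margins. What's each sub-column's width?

957 px

Subtract both margins: 2640 − 2·24 = 2592 px.
16c + 15·32 = 2592 → 16c = 2112 → c = 132 px.
Span of 12: 12·132 + 11·32 = 1584 + 352 = 1936 px.
Subtracting 1 gutter of 22 leaves 1914 for 2 columns, so d = 957 px.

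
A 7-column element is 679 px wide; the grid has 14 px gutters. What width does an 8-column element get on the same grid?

7c + 6·14 = 679 → 7c = 595 → c = 85 px.
Span of 8: 8·85 + 7·14 = 680 + 98 = 778 px.

778 px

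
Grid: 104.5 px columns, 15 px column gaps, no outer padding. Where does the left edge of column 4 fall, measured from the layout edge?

Each column+gutter stride is 119.5 px; with no margin, 3 of them is 358.5 px.

358.5 px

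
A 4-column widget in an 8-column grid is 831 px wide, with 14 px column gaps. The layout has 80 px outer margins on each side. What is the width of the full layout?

1836 px

4 columns + 3 column gaps: 4c + 3·14 = 831.
4c = 831 − 42 = 789, so c = 197.25 px.
Adding margins, columns and gutters: 160 + 1578 + 98 = 1836 px.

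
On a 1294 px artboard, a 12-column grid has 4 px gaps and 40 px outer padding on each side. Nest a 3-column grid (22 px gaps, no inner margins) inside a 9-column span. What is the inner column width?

288.5 px

Inside the margins: 1294 − 80 = 1214 px.
12c + 11·4 = 1214 → 12c = 1170 → c = 97.5 px.
Span of 9: 9·97.5 + 8·4 = 877.5 + 32 = 909.5 px.
909.5 − 2·22 = 865.5; ÷3 gives d = 288.5 px.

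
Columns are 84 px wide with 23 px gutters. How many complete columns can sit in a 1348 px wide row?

k columns need k·84 + (k−1)·23 = k·107 − 23.
k·107 − 23 ≤ 1348 → k ≤ 1371 / 107 ≈ 12.81, so k = 12.

12 columns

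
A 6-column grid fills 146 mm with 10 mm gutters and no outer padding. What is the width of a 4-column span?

6 columns + 5 gutters: 6c + 5·10 = 146.
6c = 146 − 50 = 96, so c = 16 mm.
4-column span = 4·16 + 3·10 = 94 mm.

94 mm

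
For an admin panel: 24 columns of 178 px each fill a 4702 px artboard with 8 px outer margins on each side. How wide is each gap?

18 px

Take off 16 px of margins, leaving 4686 px.
Columns use 4272 px, leaving 414 px across 23 gaps = 18 px each.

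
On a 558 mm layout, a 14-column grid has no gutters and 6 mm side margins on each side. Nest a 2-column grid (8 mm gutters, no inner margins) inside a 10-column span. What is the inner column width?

191 mm

Inside the margins: 558 − 12 = 546 mm.
With no gutters, each column is 546/14 = 39 mm.
With no gutters, 10 columns span 10·39 = 390 mm.
2 columns + 1 gutter: 2d + 1·8 = 390.
2d = 390 − 8 = 382, so d = 191 mm.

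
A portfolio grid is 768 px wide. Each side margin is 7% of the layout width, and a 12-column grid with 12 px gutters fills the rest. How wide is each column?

44.04 px

Each margin = 7% of 768 = 53.76 px; content = 768 − 2·53.76 = 660.48 px.
12 columns + 11 gutters: 12c + 11·12 = 660.48.
12c = 660.48 − 132 = 528.48, so c = 44.04 px.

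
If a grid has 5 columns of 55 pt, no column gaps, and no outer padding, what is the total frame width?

Frame = 5·55 = 275 = 275 pt.

275 pt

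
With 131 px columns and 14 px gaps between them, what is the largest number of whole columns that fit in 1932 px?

13 columns

k columns need k·131 + (k−1)·14 = k·145 − 14.
k·145 − 14 ≤ 1932 → k ≤ 1946 / 145 ≈ 13.42, so k = 13.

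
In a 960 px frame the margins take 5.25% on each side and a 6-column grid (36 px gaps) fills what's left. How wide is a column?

960 × (1 − 2·5.25%) = 960 × 89.5% = 859.2 px for the columns.
859.2 − 5·36 = 679.2; ÷6 gives c = 113.2 px.

113.2 px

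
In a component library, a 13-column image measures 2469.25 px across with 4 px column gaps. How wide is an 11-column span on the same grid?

2088.75 px

2469.25 − 12·4 = 2421.25; ÷13 gives c = 186.25 px.
11 columns plus 10 column gaps: 2048.75 + 40 = 2088.75 px.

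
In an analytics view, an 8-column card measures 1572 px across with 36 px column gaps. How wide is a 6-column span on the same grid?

8c + 7·36 = 1572 → 8c = 1320 → c = 165 px.
Span of 6: 6·165 + 5·36 = 990 + 180 = 1170 px.

1170 px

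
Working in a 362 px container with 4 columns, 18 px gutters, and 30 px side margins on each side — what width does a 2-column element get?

142 px

Content width = 362 − 2·30 = 302 px.
4 columns + 3 gutters: 4c + 3·18 = 302.
4c = 302 − 54 = 248, so c = 62 px.
2-column span = 2·62 + 1·18 = 142 px.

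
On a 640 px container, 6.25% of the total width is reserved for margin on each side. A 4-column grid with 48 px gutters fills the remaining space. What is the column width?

640 × (1 − 2·6.25%) = 640 × 87.5% = 560 px for the columns.
4c + 3·48 = 560 → 4c = 416 → c = 104 px.

104 px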